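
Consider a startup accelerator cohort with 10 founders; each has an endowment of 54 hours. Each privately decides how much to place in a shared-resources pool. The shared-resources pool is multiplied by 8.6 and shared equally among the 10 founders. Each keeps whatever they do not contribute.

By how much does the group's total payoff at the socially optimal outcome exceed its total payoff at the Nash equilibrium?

4104.00 hours

Each contributed unit returns 8.6/10 = 0.8600 to its contributor — below 1 — so contributing 0 is dominant for every player. At the Nash equilibrium everyone keeps their 54, and the group total is 10 × 54 = 540.
Each contributed unit returns 8.600 to the group as a whole (0.8600 to each of 10 players), which exceeds 1, so the social optimum is full contribution: group total = 8.600 × 540 = 4644.00.
Efficiency loss = 4644.00 − 540 = 4104.00.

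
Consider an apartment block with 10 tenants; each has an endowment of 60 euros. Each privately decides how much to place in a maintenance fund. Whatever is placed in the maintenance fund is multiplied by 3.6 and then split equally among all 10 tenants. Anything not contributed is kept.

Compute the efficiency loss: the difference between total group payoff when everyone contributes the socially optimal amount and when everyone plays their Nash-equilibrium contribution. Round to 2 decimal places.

Each contributed unit returns 3.6/10 = 0.3600 to its contributor — below 1 — so contributing 0 is dominant for every player. At the Nash equilibrium everyone keeps their 60, and the group total is 10 × 60 = 600.
Each contributed unit returns 3.600 to the group as a whole (0.3600 to each of 10 players), which exceeds 1, so the social optimum is full contribution: group total = 3.600 × 600 = 2160.00.
Efficiency loss = 2160.00 − 600 = 1560.00.

1560.00 euros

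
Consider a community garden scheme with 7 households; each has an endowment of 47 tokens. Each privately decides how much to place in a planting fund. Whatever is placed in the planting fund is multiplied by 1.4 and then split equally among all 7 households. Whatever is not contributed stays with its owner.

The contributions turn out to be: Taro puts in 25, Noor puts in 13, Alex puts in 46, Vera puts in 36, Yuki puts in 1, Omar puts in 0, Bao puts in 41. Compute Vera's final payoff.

Total contributed: 25 + 13 + 46 + 36 + 1 + 0 + 41 = 162.
Each receives 1.4 × 162 / 7 = 32.40 from the planting fund.
Vera keeps 47 − 36 = 11, so Vera's payoff is 11 + 32.40 = 43.40.

43.40 tokens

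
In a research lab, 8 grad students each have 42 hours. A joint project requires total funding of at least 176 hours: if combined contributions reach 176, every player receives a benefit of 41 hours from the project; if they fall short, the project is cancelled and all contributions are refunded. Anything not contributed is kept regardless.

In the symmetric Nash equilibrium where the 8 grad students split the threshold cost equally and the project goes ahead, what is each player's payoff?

Equal share of the threshold: 176/8 = 22.
At this profile no one gains by cutting their contribution: any cut drops the total below 176, the project is cancelled, contributions are refunded, and the deviator ends with 42, which is less than 42 − 22 + 41 = 61. Contributing more than 22 just wastes the excess. So contributing exactly 22 is a best response.
Each player's payoff: 42 − 22 + 41 = 61.

61 hours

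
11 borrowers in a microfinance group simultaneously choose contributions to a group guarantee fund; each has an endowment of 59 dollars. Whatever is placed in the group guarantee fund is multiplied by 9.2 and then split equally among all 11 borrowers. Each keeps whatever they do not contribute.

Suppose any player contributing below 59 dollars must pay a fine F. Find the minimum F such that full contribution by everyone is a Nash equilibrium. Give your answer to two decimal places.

9.65 dollars

Given the others contribute fully, the best deviation is to contribute 0 (any partial contribution still incurs the fine and gives up units whose private return 0.8364 is below 1).
Deviating from 59 to 0 saves 59 dollars but forfeits the deviator's share of the drop in the group guarantee fund: 9.2/11 × 59 = 49.35.
So the deviation gain is 59 − 49.35 = 9.65, and the fine must be at least 9.65 dollars to wipe it out.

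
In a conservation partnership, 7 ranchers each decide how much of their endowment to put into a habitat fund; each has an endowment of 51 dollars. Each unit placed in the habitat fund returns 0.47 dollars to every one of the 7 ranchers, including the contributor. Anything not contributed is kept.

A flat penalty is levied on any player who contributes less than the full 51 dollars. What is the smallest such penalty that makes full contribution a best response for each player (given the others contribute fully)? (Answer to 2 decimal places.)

27.03 dollars

Given the others contribute fully, the best deviation is to contribute 0 (any partial contribution still incurs the fine and gives up units whose private return 0.47 is below 1).
Deviating from 51 to 0 saves 51 dollars but forfeits the deviator's share of the drop in the habitat fund: 0.47 × 51 = 23.97.
So the deviation gain is 51 − 23.97 = 27.03, and the fine must be at least 27.03 dollars to wipe it out.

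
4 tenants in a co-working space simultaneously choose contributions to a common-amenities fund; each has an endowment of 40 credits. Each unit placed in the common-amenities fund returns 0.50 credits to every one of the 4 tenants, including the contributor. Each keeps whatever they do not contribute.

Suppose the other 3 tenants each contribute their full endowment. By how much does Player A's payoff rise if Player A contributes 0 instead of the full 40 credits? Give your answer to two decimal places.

20.00 credits

Switching from a contribution of 40 to 0 lets Player A keep an extra 40 credits, but lowers the common-amenities fund by 40, which costs Player A their own share of that drop: 0.50 × 40 = 20.00.
Net gain = 40 − 20.00 = 20.00. The private return per contributed unit (0.50) is below 1, so free-riding is indeed the best response regardless of what the others do.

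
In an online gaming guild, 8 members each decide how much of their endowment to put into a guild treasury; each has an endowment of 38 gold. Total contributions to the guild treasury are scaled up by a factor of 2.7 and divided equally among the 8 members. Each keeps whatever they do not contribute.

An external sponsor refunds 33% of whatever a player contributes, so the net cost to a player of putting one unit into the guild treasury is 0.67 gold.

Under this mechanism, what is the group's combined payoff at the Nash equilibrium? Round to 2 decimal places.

304.00 gold

The effective private return is (2.7/8) / 0.67 = 0.5037, which is still under 1, so the mechanism doesn't change anyone's dominant strategy: zero contribution.
Everyone keeps their endowment and the group total is 8 × 38 = 304.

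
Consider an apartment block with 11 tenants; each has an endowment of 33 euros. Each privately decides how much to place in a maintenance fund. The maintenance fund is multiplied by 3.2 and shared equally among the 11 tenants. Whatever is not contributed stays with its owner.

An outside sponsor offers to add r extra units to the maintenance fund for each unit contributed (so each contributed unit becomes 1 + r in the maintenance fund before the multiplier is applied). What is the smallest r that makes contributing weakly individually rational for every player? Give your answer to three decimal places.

2.438

With matching at rate r, one contributed unit becomes (1 + r) in the maintenance fund and returns 3.2 × (1 + r) / 11 to the contributor.
Setting this equal to 1: 1 + r = 11/3.2 = 3.4375.
So the minimum matching rate is r = 3.4375 − 1 = 2.438.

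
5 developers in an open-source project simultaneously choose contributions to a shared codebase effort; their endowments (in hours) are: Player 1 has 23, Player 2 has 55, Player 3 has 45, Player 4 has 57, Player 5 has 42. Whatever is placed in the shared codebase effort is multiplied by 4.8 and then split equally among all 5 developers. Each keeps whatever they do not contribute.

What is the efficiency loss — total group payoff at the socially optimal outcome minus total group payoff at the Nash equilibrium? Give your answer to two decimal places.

843.60 hours

The private return per contributed unit is 4.8/5 = 0.9600 < 1 for every player regardless of endowment, so the Nash equilibrium is zero contribution and the group total is Σ E_j = 23 + 55 + 45 + 57 + 42 = 222.
Each contributed unit returns 4.800 to the group, so the social optimum is full contribution by everyone: group total = 4.800 × 222 = 1065.60.
Efficiency loss = (4.800 − 1) × 222 = 843.60.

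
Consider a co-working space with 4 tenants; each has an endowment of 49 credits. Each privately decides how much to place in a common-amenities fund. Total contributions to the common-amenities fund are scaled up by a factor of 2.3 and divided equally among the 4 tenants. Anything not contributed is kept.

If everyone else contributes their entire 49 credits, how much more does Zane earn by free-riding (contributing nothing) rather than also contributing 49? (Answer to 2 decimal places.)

20.83 credits

Switching from a contribution of 49 to 0 lets Zane keep an extra 49 credits, but lowers the common-amenities fund by 49, which costs Zane their own share of that drop: 2.3/4 × 49 = 28.17.
Net gain = 49 − 28.17 = 20.83. The private return per contributed unit (0.5750) is below 1, so free-riding is indeed the best response regardless of what the others do.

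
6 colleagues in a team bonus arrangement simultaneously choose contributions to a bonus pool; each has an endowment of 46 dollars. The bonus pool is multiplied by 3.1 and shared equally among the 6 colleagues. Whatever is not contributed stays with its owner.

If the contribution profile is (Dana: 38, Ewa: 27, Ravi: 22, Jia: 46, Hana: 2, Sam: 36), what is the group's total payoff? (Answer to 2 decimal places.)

635.10 dollars

Total contributed: 38 + 27 + 22 + 46 + 2 + 36 = 171; total kept: 6 × 46 − 171 = 105.
The bonus pool pays out 3.1 × 171 = 530.10 in aggregate.
Group total = 105 + 530.10 = 635.10.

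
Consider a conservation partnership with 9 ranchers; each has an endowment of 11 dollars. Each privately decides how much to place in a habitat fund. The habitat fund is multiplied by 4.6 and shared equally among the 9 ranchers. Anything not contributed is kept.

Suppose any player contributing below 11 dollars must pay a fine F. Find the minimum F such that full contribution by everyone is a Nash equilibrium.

Given the others contribute fully, the best deviation is to contribute 0 (any partial contribution still incurs the fine and gives up units whose private return 0.5111 is below 1).
Deviating from 11 to 0 saves 11 dollars but forfeits the deviator's share of the drop in the habitat fund: 4.6/9 × 11 = 5.62.
So the deviation gain is 11 − 5.62 = 5.38, and the fine must be at least 5.38 dollars to wipe it out.

5.38 dollars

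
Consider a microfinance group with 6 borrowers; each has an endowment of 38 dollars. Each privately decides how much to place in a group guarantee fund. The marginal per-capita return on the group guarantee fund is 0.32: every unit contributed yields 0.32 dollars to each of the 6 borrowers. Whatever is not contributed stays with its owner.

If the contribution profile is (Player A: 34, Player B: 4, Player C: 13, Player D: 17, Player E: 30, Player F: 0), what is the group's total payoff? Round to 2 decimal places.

318.16 dollars

Total contributed: 34 + 4 + 13 + 17 + 30 + 0 = 98; total kept: 6 × 38 − 98 = 130.
The group guarantee fund pays out 0.32 × 6 × 98 = 188.16 in aggregate.
Group total = 130 + 188.16 = 318.16.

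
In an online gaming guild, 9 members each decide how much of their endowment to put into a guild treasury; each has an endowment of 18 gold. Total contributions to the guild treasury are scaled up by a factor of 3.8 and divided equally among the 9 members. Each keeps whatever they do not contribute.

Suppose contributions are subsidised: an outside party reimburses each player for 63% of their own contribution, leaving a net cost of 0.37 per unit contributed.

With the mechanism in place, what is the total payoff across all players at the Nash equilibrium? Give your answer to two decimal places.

Under the mechanism each unit contributed yields (3.8/9) / 0.37 = 1.1411 back to its contributor per unit of net cost, which exceeds 1, making full contribution the dominant choice for everyone.
At the Nash equilibrium everyone contributes 18. Group total payoff = 9 × (18 × 0.63 + 3.8 × 18) = 717.66.

717.66 gold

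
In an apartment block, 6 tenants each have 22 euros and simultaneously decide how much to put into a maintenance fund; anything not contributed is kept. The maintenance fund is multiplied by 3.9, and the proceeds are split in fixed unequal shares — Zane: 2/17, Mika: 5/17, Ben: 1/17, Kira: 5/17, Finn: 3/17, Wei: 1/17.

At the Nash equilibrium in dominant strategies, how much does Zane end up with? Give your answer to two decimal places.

Player j's private return per contributed unit is 3.9 × (j's share). Contributing is weakly dominant for j when that share is at least 1/3.9 = 0.2564, and contributing 0 is dominant otherwise.
The shares above 0.2564 belong to Mika and Kira, contributing 22 each; the remaining 4 contribute 0. Total contributed: 44.
Zane keeps 22 and receives 3.9 × 44 × 2/17 = 20.19 from the maintenance fund, for a payoff of 42.19.

42.19 euros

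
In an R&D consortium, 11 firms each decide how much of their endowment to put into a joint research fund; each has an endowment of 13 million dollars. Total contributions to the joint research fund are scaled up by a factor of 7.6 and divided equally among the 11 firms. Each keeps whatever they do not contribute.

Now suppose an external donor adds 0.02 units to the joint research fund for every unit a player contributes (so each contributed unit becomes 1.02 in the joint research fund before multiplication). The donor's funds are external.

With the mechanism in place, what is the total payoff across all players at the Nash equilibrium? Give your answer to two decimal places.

143.00 million dollars

The effective private return is 7.6 × 1.02 / 11 = 0.7047, which is still under 1, so the mechanism doesn't change anyone's dominant strategy: zero contribution.
Everyone keeps their endowment and the group total is 11 × 13 = 143.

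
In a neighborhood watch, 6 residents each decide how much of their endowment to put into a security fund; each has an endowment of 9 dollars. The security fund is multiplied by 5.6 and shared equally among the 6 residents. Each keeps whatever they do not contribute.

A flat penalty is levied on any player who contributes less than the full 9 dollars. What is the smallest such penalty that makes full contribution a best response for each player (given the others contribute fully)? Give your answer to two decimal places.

0.60 dollars

Given the others contribute fully, the best deviation is to contribute 0 (any partial contribution still incurs the fine and gives up units whose private return 0.9333 is below 1).
Deviating from 9 to 0 saves 9 dollars but forfeits the deviator's share of the drop in the security fund: 5.6/6 × 9 = 8.40.
So the deviation gain is 9 − 8.40 = 0.60, and the fine must be at least 0.60 dollars to wipe it out.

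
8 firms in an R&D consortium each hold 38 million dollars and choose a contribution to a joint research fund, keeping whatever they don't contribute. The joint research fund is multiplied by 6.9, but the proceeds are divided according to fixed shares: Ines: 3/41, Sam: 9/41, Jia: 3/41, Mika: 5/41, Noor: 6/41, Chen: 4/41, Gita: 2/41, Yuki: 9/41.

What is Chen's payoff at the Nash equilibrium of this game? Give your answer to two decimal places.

114.74 million dollars

Each unit j contributes comes back to j as 6.9 × (j's share), so j prefers to contribute only if that share exceeds 1/6.9 = 0.1449; otherwise keeping the unit dominates.
Sam, Noor and Yuki clear that bar, contributing 38 each; the remaining 5 contribute 0. Total contributed: 114.
Chen keeps 38 and receives 6.9 × 114 × 4/41 = 76.74 from the joint research fund, for a payoff of 114.74.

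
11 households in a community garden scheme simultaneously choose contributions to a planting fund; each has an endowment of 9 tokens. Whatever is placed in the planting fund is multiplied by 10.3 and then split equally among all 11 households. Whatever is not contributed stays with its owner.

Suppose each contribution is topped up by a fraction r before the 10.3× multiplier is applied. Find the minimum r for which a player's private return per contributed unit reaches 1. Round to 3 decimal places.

With matching at rate r, one contributed unit becomes (1 + r) in the planting fund and returns 10.3 × (1 + r) / 11 to the contributor.
Setting this equal to 1: 1 + r = 11/10.3 = 1.0680.
So the minimum matching rate is r = 1.0680 − 1 = 0.068.

0.068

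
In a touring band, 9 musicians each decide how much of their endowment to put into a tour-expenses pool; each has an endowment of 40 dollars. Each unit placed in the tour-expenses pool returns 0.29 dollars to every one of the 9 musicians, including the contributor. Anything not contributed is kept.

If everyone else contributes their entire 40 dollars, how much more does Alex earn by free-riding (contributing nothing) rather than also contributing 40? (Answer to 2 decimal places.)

Switching from a contribution of 40 to 0 lets Alex keep an extra 40 dollars, but lowers the tour-expenses pool by 40, which costs Alex their own share of that drop: 0.29 × 40 = 11.60.
Net gain = 40 − 11.60 = 28.40. The private return per contributed unit (0.29) is below 1, so free-riding is indeed the best response regardless of what the others do.

28.40 dollars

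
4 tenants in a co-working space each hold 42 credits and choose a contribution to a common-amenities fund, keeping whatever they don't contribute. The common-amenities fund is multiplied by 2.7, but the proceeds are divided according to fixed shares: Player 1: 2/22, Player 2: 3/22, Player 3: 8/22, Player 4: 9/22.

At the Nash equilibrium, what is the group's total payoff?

Player j's private return per contributed unit is 2.7 × (j's share). Contributing is weakly dominant for j when that share is at least 1/2.7 = 0.3704, and contributing 0 is dominant otherwise.
Player 4 alone (share 9/22) is above the threshold, contributing 42; the remaining 3 contribute 0. Total contributed: 42.
The common-amenities fund pays out 2.7 × 42 = 113.40 in total (split across the unequal shares, but the aggregate is all that matters for the group sum).
The 3 free-riders keep 42 each, adding 126. Group total = 126 + 113.40 = 239.40.

239.40 credits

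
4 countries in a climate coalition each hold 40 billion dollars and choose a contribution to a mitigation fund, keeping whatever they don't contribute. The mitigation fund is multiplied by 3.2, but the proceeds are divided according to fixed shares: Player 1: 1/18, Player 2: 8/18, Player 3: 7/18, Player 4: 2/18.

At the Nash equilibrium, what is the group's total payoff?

336.00 billion dollars

For player j, contributing a unit is worthwhile iff 3.2 × (j's share) ≥ 1, i.e. iff j's share is at least 0.3125.
Player 2 and Player 3 are above the threshold, contributing 40 each; the remaining 2 contribute 0. Total contributed: 80.
The mitigation fund pays out 3.2 × 80 = 256.00 in total (split across the unequal shares, but the aggregate is all that matters for the group sum).
The 2 free-riders keep 40 each, adding 80. Group total = 80 + 256.00 = 336.00.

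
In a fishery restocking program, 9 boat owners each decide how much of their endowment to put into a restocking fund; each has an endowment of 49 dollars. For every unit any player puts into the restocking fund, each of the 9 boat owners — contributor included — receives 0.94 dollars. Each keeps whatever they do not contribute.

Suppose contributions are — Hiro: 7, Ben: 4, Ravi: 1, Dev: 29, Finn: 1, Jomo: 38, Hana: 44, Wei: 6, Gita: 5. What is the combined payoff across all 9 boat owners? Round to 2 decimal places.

1448.10 dollars

Total contributed: 7 + 4 + 1 + 29 + 1 + 38 + 44 + 6 + 5 = 135; total kept: 9 × 49 − 135 = 306.
The restocking fund pays out 0.94 × 9 × 135 = 1142.10 in aggregate.
Group total = 306 + 1142.10 = 1448.10.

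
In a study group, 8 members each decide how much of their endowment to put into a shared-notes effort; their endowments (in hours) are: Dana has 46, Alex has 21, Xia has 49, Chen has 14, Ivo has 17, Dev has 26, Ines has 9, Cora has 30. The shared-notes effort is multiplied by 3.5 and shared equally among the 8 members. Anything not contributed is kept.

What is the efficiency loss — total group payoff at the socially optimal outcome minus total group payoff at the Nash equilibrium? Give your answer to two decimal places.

530.00 hours

The private return per contributed unit is 3.5/8 = 0.4375 < 1 for every player regardless of endowment, so the Nash equilibrium is zero contribution and the group total is Σ E_j = 46 + 21 + 49 + 14 + 17 + 26 + 9 + 30 = 212.
Each contributed unit returns 3.500 to the group, so the social optimum is full contribution by everyone: group total = 3.500 × 212 = 742.00.
Efficiency loss = (3.500 − 1) × 212 = 530.00.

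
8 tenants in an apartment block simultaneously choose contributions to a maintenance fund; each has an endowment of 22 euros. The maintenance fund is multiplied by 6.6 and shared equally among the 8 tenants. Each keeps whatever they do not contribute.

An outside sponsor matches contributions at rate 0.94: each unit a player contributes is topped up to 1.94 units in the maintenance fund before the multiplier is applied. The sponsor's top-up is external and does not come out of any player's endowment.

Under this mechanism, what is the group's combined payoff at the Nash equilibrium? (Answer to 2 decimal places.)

Under the mechanism each unit contributed yields 6.6 × 1.94 / 8 = 1.6005 back to its contributor per unit of net cost, which exceeds 1, making full contribution the dominant choice for everyone.
At the Nash equilibrium everyone contributes 22. Group total payoff = 6.6 × 1.94 × 176 = 2253.50.

2253.50 euros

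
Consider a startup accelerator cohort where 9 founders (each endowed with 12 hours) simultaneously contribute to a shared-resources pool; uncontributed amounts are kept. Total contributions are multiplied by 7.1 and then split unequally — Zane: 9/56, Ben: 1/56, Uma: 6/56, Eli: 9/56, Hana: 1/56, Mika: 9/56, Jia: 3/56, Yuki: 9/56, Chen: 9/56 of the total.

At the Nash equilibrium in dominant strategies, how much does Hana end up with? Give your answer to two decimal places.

19.61 hours

For player j, contributing a unit is worthwhile iff 7.1 × (j's share) ≥ 1, i.e. iff j's share is at least 0.1408.
The shares above 0.1408 belong to Zane, Eli, Mika, Yuki and Chen, contributing 12 each; the remaining 4 contribute 0. Total contributed: 60.
Hana keeps 12 and receives 7.1 × 60 × 1/56 = 7.61 from the shared-resources pool, for a payoff of 19.61.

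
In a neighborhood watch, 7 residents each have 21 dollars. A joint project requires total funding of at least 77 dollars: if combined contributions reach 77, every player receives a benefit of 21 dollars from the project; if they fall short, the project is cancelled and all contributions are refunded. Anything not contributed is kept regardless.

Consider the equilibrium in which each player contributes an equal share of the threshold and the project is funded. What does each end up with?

Equal share of the threshold: 77/7 = 11.
At this profile no one gains by cutting their contribution: any cut drops the total below 77, the project is cancelled, contributions are refunded, and the deviator ends with 21, which is less than 21 − 11 + 21 = 31. Contributing more than 11 just wastes the excess. So contributing exactly 11 is a best response.
Each player's payoff: 21 − 11 + 21 = 31.

31 dollars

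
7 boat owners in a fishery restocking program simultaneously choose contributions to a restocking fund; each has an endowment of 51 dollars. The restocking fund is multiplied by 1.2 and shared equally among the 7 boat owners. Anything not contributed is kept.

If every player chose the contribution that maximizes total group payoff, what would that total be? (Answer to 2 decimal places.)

428.40 dollars

Each contributed unit returns 1.200 to the group as a whole (0.1714 to each of 7 players), which exceeds 1, so the social optimum is full contribution: group total = 1.200 × 357 = 428.40.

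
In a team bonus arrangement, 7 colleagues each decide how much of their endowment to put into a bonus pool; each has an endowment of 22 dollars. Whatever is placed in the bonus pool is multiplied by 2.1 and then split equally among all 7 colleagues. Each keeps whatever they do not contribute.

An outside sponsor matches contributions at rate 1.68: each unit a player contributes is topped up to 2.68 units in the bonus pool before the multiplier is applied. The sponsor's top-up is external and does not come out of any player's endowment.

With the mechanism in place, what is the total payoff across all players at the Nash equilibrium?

154.00 dollars

With the mechanism, a contributed unit returns 2.1 × 2.68 / 7 = 0.8040 per unit of net cost — still below 1 — so contributing 0 remains dominant for every player.
Everyone keeps their endowment and the group total is 7 × 22 = 154.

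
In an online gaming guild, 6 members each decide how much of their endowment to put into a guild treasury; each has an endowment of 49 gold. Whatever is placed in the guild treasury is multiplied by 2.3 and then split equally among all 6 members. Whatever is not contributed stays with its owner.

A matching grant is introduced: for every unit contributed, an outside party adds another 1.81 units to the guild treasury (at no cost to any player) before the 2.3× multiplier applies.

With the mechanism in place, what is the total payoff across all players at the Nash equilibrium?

Under the mechanism each unit contributed yields 2.3 × 2.81 / 6 = 1.0772 back to its contributor per unit of net cost, which exceeds 1, making full contribution the dominant choice for everyone.
So the Nash equilibrium is full contribution by all 6; the group earns 2.3 × 2.81 × 294 = 1900.12.

1900.12 gold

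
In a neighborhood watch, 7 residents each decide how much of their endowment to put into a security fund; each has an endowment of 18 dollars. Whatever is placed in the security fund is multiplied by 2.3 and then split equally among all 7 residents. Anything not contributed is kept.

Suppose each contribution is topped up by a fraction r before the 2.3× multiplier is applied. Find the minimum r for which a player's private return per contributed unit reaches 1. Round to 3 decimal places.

2.043

With matching at rate r, one contributed unit becomes (1 + r) in the security fund and returns 2.3 × (1 + r) / 7 to the contributor.
Setting this equal to 1: 1 + r = 7/2.3 = 3.0435.
So the minimum matching rate is r = 3.0435 − 1 = 2.043.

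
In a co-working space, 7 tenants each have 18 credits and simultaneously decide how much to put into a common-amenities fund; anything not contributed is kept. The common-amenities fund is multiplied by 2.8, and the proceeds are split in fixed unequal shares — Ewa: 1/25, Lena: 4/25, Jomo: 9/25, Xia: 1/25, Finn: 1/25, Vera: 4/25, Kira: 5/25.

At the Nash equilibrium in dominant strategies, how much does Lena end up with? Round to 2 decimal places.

26.06 credits

Each unit j contributes comes back to j as 2.8 × (j's share), so j prefers to contribute only if that share exceeds 1/2.8 = 0.3571; otherwise keeping the unit dominates.
Jomo alone (share 9/25) is above the threshold, contributing 18; the remaining 6 contribute 0. Total contributed: 18.
Lena keeps 18 and receives 2.8 × 18 × 4/25 = 8.06 from the common-amenities fund, for a payoff of 26.06.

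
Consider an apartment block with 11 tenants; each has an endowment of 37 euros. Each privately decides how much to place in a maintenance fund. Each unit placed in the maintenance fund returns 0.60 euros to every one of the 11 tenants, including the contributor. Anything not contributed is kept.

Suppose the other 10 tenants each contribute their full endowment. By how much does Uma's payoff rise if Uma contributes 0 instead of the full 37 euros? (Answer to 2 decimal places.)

14.80 euros

Switching from a contribution of 37 to 0 lets Uma keep an extra 37 euros, but lowers the maintenance fund by 37, which costs Uma their own share of that drop: 0.60 × 37 = 22.20.
Net gain = 37 − 22.20 = 14.80. The private return per contributed unit (0.60) is below 1, so free-riding is indeed the best response regardless of what the others do.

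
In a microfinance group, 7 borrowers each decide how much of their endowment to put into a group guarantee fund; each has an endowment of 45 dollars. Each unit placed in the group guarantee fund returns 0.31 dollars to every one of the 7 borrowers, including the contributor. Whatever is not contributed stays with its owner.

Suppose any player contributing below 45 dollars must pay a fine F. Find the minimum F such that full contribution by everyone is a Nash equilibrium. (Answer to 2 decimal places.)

Given the others contribute fully, the best deviation is to contribute 0 (any partial contribution still incurs the fine and gives up units whose private return 0.31 is below 1).
Deviating from 45 to 0 saves 45 dollars but forfeits the deviator's share of the drop in the group guarantee fund: 0.31 × 45 = 13.95.
So the deviation gain is 45 − 13.95 = 31.05, and the fine must be at least 31.05 dollars to wipe it out.

31.05 dollars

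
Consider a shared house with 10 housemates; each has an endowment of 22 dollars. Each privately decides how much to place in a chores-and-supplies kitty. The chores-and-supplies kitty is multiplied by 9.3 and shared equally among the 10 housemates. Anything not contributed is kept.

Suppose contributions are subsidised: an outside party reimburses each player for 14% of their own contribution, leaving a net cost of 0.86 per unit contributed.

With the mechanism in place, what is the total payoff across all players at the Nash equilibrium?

2076.80 dollars

The effective private return per unit is now (9.3/10) / 0.86 = 1.0814 > 1, so every player's dominant strategy flips to full contribution.
So the Nash equilibrium is full contribution by all 10; the group earns 10 × (22 × 0.14 + 9.3 × 22) = 2076.80.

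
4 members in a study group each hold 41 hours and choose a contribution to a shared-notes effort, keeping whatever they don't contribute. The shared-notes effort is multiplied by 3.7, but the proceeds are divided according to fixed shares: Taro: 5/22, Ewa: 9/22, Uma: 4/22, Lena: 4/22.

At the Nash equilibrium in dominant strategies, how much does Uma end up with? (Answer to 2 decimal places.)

68.58 hours

Each unit j contributes comes back to j as 3.7 × (j's share), so j prefers to contribute only if that share exceeds 1/3.7 = 0.2703; otherwise keeping the unit dominates.
Only Ewa (9/22) clears that bar, contributing 41; the remaining 3 contribute 0. Total contributed: 41.
Uma keeps 41 and receives 3.7 × 41 × 4/22 = 27.58 from the shared-notes effort, for a payoff of 68.58.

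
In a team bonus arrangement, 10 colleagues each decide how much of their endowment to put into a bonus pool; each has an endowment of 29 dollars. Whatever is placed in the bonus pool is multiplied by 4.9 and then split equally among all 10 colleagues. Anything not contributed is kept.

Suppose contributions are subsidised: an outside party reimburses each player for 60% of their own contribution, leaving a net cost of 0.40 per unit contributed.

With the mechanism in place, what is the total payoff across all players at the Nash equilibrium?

1595.00 dollars

Under the mechanism each unit contributed yields (4.9/10) / 0.40 = 1.2250 back to its contributor per unit of net cost, which exceeds 1, making full contribution the dominant choice for everyone.
So the Nash equilibrium is full contribution by all 10; the group earns 10 × (29 × 0.60 + 4.9 × 29) = 1595.00.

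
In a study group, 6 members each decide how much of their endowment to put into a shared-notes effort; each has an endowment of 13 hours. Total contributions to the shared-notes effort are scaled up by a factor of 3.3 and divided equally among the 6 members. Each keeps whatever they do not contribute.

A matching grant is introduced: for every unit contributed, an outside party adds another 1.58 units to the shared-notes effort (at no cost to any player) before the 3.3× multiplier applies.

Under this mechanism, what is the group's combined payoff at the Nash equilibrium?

664.09 hours

With the mechanism, a contributed unit returns 3.3 × 2.58 / 6 = 1.4190 per unit of net cost to the contributor — now above 1 — so contributing fully is weakly dominant for every player.
At the Nash equilibrium everyone contributes 13. Group total payoff = 3.3 × 2.58 × 78 = 664.09.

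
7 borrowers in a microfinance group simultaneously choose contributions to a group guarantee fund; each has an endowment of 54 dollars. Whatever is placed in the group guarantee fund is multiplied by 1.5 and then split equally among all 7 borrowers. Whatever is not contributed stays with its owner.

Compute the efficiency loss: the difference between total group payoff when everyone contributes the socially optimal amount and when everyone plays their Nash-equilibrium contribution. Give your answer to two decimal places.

Each contributed unit returns 1.5/7 = 0.2143 to its contributor — below 1 — so contributing 0 is dominant for every player. At the Nash equilibrium everyone keeps their 54, and the group total is 7 × 54 = 378.
Each contributed unit returns 1.500 to the group as a whole (0.2143 to each of 7 players), which exceeds 1, so the social optimum is full contribution: group total = 1.500 × 378 = 567.00.
Efficiency loss = 567.00 − 378 = 189.00.

189.00 dollars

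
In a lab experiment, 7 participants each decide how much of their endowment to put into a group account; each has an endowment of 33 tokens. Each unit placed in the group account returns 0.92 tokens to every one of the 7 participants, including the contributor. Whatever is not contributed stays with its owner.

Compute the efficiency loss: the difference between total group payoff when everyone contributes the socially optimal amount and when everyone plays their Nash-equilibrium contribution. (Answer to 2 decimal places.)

1256.64 tokens

The private return per contributed unit is 0.92 < 1, so contributing 0 is dominant for every player. At the Nash equilibrium everyone keeps their 33, and the group total is 7 × 33 = 231.
Each contributed unit returns 6.440 to the group as a whole (0.92 to each of 7 players), which exceeds 1, so the social optimum is full contribution: group total = 6.440 × 231 = 1487.64.
Efficiency loss = 1487.64 − 231 = 1256.64.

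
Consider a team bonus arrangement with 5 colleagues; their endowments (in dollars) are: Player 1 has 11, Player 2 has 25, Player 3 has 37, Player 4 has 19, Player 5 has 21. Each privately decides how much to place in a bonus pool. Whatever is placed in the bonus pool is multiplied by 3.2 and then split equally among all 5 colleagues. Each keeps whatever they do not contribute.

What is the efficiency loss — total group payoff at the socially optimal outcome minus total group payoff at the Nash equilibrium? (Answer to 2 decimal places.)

The private return per contributed unit is 3.2/5 = 0.6400 < 1 for every player regardless of endowment, so the Nash equilibrium is zero contribution and the group total is Σ E_j = 11 + 25 + 37 + 19 + 21 = 113.
Each contributed unit returns 3.200 to the group, so the social optimum is full contribution by everyone: group total = 3.200 × 113 = 361.60.
Efficiency loss = (3.200 − 1) × 113 = 248.60.

248.60 dollars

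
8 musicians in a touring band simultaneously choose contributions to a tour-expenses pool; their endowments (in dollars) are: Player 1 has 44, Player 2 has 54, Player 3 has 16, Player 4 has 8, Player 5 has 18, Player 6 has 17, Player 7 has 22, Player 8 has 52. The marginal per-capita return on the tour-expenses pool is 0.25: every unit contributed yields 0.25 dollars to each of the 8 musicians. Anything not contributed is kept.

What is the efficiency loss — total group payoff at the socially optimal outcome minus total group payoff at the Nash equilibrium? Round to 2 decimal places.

231.00 dollars

The private return per contributed unit is 0.25 < 1 for everyone, so the Nash equilibrium is zero contribution and the group total is Σ E_j = 44 + 54 + 16 + 8 + 18 + 17 + 22 + 52 = 231.
Each contributed unit returns 2.000 to the group, so the social optimum is full contribution by everyone: group total = 2.000 × 231 = 462.00.
Efficiency loss = (2.000 − 1) × 231 = 231.00.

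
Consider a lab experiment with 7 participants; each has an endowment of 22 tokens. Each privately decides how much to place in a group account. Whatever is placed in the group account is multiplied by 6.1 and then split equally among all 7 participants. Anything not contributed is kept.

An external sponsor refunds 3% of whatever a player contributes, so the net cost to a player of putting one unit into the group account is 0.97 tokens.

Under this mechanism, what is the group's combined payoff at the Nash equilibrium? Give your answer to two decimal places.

154.00 tokens

Even with the mechanism, each unit contributed returns only (6.1/7) / 0.97 = 0.8984 per unit of net cost, so contributing nothing is still dominant.
Everyone keeps their endowment and the group total is 7 × 22 = 154.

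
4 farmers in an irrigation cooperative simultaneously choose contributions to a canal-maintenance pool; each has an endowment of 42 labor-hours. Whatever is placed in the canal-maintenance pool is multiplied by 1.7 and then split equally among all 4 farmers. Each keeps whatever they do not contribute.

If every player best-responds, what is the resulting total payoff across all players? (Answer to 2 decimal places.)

Each contributed unit returns 1.7/4 = 0.4250 to its contributor — below 1 — so contributing 0 is dominant for every player. At the Nash equilibrium everyone keeps their 42, and the group total is 4 × 42 = 168.

168.00 labor-hours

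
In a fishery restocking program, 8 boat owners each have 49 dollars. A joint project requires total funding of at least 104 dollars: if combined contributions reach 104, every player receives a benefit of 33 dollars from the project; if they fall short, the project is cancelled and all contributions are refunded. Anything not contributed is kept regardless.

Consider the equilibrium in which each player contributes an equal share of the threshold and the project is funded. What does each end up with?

69 dollars

Equal share of the threshold: 104/8 = 13.
At this profile no one gains by cutting their contribution: any cut drops the total below 104, the project is cancelled, contributions are refunded, and the deviator ends with 49, which is less than 49 − 13 + 33 = 69. Contributing more than 13 just wastes the excess. So contributing exactly 13 is a best response.
Each player's payoff: 49 − 13 + 33 = 69.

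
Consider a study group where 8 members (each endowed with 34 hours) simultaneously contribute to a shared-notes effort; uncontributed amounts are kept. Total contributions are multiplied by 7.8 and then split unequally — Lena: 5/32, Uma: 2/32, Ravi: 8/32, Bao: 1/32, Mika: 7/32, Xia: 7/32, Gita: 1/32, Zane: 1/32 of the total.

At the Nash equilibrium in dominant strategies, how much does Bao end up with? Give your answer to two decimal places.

67.15 hours

Player j's private return per contributed unit is 7.8 × (j's share). Contributing is weakly dominant for j when that share is at least 1/7.8 = 0.1282, and contributing 0 is dominant otherwise.
The shares above 0.1282 belong to Lena, Ravi, Mika and Xia, contributing 34 each; the remaining 4 contribute 0. Total contributed: 136.
Bao keeps 34 and receives 7.8 × 136 × 1/32 = 33.15 from the shared-notes effort, for a payoff of 67.15.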